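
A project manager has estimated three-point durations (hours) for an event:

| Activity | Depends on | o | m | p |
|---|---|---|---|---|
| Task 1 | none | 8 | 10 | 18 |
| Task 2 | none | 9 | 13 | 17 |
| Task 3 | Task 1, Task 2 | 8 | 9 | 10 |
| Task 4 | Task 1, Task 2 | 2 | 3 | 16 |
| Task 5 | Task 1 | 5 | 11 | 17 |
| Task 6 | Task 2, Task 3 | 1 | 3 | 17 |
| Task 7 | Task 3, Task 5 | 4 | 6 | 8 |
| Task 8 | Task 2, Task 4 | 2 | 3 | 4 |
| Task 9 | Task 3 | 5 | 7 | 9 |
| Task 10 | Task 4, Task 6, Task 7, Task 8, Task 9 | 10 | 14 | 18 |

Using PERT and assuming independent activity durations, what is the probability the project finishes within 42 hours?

te_Task 1 = (8 + 4·10 + 18)/6 = 66/6 = 11; σ²_Task 1 = ((18−8)/6)² = 2.778
te_Task 2 = (9 + 4·13 + 17)/6 = 78/6 = 13; σ²_Task 2 = ((17−9)/6)² = 1.778
te_Task 3 = (8 + 4·9 + 10)/6 = 54/6 = 9; σ²_Task 3 = ((10−8)/6)² = 0.111
te_Task 4 = (2 + 4·3 + 16)/6 = 30/6 = 5; σ²_Task 4 = ((16−2)/6)² = 5.444
te_Task 5 = (5 + 4·11 + 17)/6 = 66/6 = 11; σ²_Task 5 = ((17−5)/6)² = 4.000
te_Task 6 = (1 + 4·3 + 17)/6 = 30/6 = 5; σ²_Task 6 = ((17−1)/6)² = 7.111
te_Task 7 = (4 + 4·6 + 8)/6 = 36/6 = 6; σ²_Task 7 = ((8−4)/6)² = 0.444
te_Task 8 = (2 + 4·3 + 4)/6 = 18/6 = 3; σ²_Task 8 = ((4−2)/6)² = 0.111
te_Task 9 = (5 + 4·7 + 9)/6 = 42/6 = 7; σ²_Task 9 = ((9−5)/6)² = 0.444
te_Task 10 = (10 + 4·14 + 18)/6 = 84/6 = 14; σ²_Task 10 = ((18−10)/6)² = 1.778

Forward pass:
ES_Task 1 = 0; EF_Task 1 = 11
ES_Task 2 = 0; EF_Task 2 = 13
ES_Task 3 = max(EF_Task 1=11, EF_Task 2=13) = 13; EF_Task 3 = 13+9 = 22
ES_Task 4 = max(EF_Task 1=11, EF_Task 2=13) = 13; EF_Task 4 = 13+5 = 18
ES_Task 5 = 11; EF_Task 5 = 11+11 = 22
ES_Task 6 = max(EF_Task 2=13, EF_Task 3=22) = 22; EF_Task 6 = 22+5 = 27
ES_Task 7 = max(EF_Task 3=22, EF_Task 5=22) = 22; EF_Task 7 = 22+6 = 28
ES_Task 8 = max(EF_Task 2=13, EF_Task 4=18) = 18; EF_Task 8 = 18+3 = 21
ES_Task 9 = 22; EF_Task 9 = 22+7 = 29
ES_Task 10 = max(EF_Task 4=18, EF_Task 6=27, EF_Task 7=28, EF_Task 8=21, EF_Task 9=29) = 29; EF_Task 10 = 29+14 = 43
Expected project duration μ = 43 hours. Critical path: Task 2 → Task 3 → Task 9 → Task 10.

Variance along critical path = 1.778 + 0.111 + 0.444 + 1.778 = 4.111; σ = √4.111 = 2.028 hours.
Z = (42 − 43) / 2.028 = -0.493
P(T ≤ 42) = Φ(-0.493) ≈ 0.311

0.311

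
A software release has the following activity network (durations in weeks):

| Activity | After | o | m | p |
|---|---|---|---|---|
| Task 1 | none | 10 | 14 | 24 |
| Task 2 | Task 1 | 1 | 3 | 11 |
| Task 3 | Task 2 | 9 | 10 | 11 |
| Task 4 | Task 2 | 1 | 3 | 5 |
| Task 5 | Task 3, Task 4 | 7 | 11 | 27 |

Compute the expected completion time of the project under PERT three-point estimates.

te_Task 1 = (10 + 4·14 + 24)/6 = 90/6 = 15
te_Task 2 = (1 + 4·3 + 11)/6 = 24/6 = 4
te_Task 3 = (9 + 4·10 + 11)/6 = 60/6 = 10
te_Task 4 = (1 + 4·3 + 5)/6 = 18/6 = 3
te_Task 5 = (7 + 4·11 + 27)/6 = 78/6 = 13

Forward pass:
ES_Task 1 = 0; EF_Task 1 = 15
ES_Task 2 = 15; EF_Task 2 = 15+4 = 19
ES_Task 3 = 19; EF_Task 3 = 19+10 = 29
ES_Task 4 = 19; EF_Task 4 = 19+3 = 22
ES_Task 5 = max(EF_Task 3=29, EF_Task 4=22) = 29; EF_Task 5 = 29+13 = 42
Expected project duration μ = 42 weeks. Critical path: Task 1 → Task 2 → Task 3 → Task 5.

42 weeks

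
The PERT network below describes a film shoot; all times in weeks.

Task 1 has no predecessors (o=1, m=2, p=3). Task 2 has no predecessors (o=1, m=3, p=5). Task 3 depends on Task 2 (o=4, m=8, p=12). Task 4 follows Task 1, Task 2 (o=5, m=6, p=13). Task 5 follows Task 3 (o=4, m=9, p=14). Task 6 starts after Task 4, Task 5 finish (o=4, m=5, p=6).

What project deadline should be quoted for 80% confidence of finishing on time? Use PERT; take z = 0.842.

26.9 weeks

te_Task 1 = (1 + 4·2 + 3)/6 = 12/6 = 2; σ²_Task 1 = ((3−1)/6)² = 0.111
te_Task 2 = (1 + 4·3 + 5)/6 = 18/6 = 3; σ²_Task 2 = ((5−1)/6)² = 0.444
te_Task 3 = (4 + 4·8 + 12)/6 = 48/6 = 8; σ²_Task 3 = ((12−4)/6)² = 1.778
te_Task 4 = (5 + 4·6 + 13)/6 = 42/6 = 7; σ²_Task 4 = ((13−5)/6)² = 1.778
te_Task 5 = (4 + 4·9 + 14)/6 = 54/6 = 9; σ²_Task 5 = ((14−4)/6)² = 2.778
te_Task 6 = (4 + 4·5 + 6)/6 = 30/6 = 5; σ²_Task 6 = ((6−4)/6)² = 0.111

Forward pass:
ES_Task 1 = 0; EF_Task 1 = 2
ES_Task 2 = 0; EF_Task 2 = 3
ES_Task 3 = 3; EF_Task 3 = 3+8 = 11
ES_Task 4 = max(EF_Task 1=2, EF_Task 2=3) = 3; EF_Task 4 = 3+7 = 10
ES_Task 5 = 11; EF_Task 5 = 11+9 = 20
ES_Task 6 = max(EF_Task 4=10, EF_Task 5=20) = 20; EF_Task 6 = 20+5 = 25
Expected project duration μ = 25 weeks. Critical path: Task 2 → Task 3 → Task 5 → Task 6.

Variance along critical path = 0.444 + 1.778 + 2.778 + 0.111 = 5.111; σ = 2.261 weeks.
D = μ + z·σ = 25 + 0.842·2.261 = 26.9 weeks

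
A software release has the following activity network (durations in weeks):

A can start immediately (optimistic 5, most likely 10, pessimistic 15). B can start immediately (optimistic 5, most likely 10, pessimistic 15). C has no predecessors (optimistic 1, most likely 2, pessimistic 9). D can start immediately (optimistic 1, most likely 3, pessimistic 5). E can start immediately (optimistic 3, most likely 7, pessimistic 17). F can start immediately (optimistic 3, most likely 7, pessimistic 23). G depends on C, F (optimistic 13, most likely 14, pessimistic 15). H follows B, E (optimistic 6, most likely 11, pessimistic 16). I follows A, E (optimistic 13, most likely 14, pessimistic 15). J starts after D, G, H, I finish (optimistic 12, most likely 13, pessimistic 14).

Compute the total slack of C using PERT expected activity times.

7 weeks

te_A = (5 + 4·10 + 15)/6 = 60/6 = 10
te_B = (5 + 4·10 + 15)/6 = 60/6 = 10
te_C = (1 + 4·2 + 9)/6 = 18/6 = 3
te_D = (1 + 4·3 + 5)/6 = 18/6 = 3
te_E = (3 + 4·7 + 17)/6 = 48/6 = 8
te_F = (3 + 4·7 + 23)/6 = 54/6 = 9
te_G = (13 + 4·14 + 15)/6 = 84/6 = 14
te_H = (6 + 4·11 + 16)/6 = 66/6 = 11
te_I = (13 + 4·14 + 15)/6 = 84/6 = 14
te_J = (12 + 4·13 + 14)/6 = 78/6 = 13

Forward pass:
ES_A = 0; EF_A = 10
ES_B = 0; EF_B = 10
ES_C = 0; EF_C = 3
ES_D = 0; EF_D = 3
ES_E = 0; EF_E = 8
ES_F = 0; EF_F = 9
ES_G = max(EF_C=3, EF_F=9) = 9; EF_G = 9+14 = 23
ES_H = max(EF_B=10, EF_E=8) = 10; EF_H = 10+11 = 21
ES_I = max(EF_A=10, EF_E=8) = 10; EF_I = 10+14 = 24
ES_J = max(EF_D=3, EF_G=23, EF_H=21, EF_I=24) = 24; EF_J = 24+13 = 37
Expected project duration μ = 37 weeks. Critical path: A → I → J.

Backward pass:
LF_J = 37; LS_J = 37−13 = 24
LF_I = LS_J = 24; LS_I = 24−14 = 10
LF_H = LS_J = 24; LS_H = 24−11 = 13
LF_G = LS_J = 24; LS_G = 24−14 = 10
LF_F = LS_G = 10; LS_F = 10−9 = 1
LF_E = min(LS_H=13, LS_I=10) = 10; LS_E = 10−8 = 2
LF_D = LS_J = 24; LS_D = 24−3 = 21
LF_C = LS_G = 10; LS_C = 10−3 = 7
LF_B = LS_H = 13; LS_B = 13−10 = 3
LF_A = LS_I = 10; LS_A = 10−10 = 0
Slack_C = LS_C − ES_C = 7 − 0 = 7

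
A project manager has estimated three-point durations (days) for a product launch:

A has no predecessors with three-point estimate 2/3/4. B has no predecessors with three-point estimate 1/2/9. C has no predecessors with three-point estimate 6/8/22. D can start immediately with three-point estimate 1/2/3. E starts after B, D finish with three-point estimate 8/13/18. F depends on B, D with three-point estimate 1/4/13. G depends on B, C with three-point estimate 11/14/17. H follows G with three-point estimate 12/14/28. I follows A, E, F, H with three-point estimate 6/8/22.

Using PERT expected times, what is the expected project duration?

50 days

te_A = (2 + 4·3 + 4)/6 = 18/6 = 3
te_B = (1 + 4·2 + 9)/6 = 18/6 = 3
te_C = (6 + 4·8 + 22)/6 = 60/6 = 10
te_D = (1 + 4·2 + 3)/6 = 12/6 = 2
te_E = (8 + 4·13 + 18)/6 = 78/6 = 13
te_F = (1 + 4·4 + 13)/6 = 30/6 = 5
te_G = (11 + 4·14 + 17)/6 = 84/6 = 14
te_H = (12 + 4·14 + 28)/6 = 96/6 = 16
te_I = (6 + 4·8 + 22)/6 = 60/6 = 10

Forward pass:
ES_A = 0; EF_A = 3
ES_B = 0; EF_B = 3
ES_C = 0; EF_C = 10
ES_D = 0; EF_D = 2
ES_E = max(EF_B=3, EF_D=2) = 3; EF_E = 3+13 = 16
ES_F = max(EF_B=3, EF_D=2) = 3; EF_F = 3+5 = 8
ES_G = max(EF_B=3, EF_C=10) = 10; EF_G = 10+14 = 24
ES_H = 24; EF_H = 24+16 = 40
ES_I = max(EF_A=3, EF_E=16, EF_F=8, EF_H=40) = 40; EF_I = 40+10 = 50
Expected project duration μ = 50 days. Critical path: C → G → H → I.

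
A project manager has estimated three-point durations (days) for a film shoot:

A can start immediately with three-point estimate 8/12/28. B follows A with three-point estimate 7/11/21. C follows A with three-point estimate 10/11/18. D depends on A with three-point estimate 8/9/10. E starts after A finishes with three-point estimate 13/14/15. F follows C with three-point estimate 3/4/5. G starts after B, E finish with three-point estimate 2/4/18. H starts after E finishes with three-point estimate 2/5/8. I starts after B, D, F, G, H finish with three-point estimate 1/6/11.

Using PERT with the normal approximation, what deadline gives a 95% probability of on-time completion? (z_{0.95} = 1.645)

47.6 days

te_A = (8 + 4·12 + 28)/6 = 84/6 = 14; σ²_A = ((28−8)/6)² = 11.111
te_B = (7 + 4·11 + 21)/6 = 72/6 = 12; σ²_B = ((21−7)/6)² = 5.444
te_C = (10 + 4·11 + 18)/6 = 72/6 = 12; σ²_C = ((18−10)/6)² = 1.778
te_D = (8 + 4·9 + 10)/6 = 54/6 = 9; σ²_D = ((10−8)/6)² = 0.111
te_E = (13 + 4·14 + 15)/6 = 84/6 = 14; σ²_E = ((15−13)/6)² = 0.111
te_F = (3 + 4·4 + 5)/6 = 24/6 = 4; σ²_F = ((5−3)/6)² = 0.111
te_G = (2 + 4·4 + 18)/6 = 36/6 = 6; σ²_G = ((18−2)/6)² = 7.111
te_H = (2 + 4·5 + 8)/6 = 30/6 = 5; σ²_H = ((8−2)/6)² = 1.000
te_I = (1 + 4·6 + 11)/6 = 36/6 = 6; σ²_I = ((11−1)/6)² = 2.778

Forward pass:
ES_A = 0; EF_A = 14
ES_B = 14; EF_B = 14+12 = 26
ES_C = 14; EF_C = 14+12 = 26
ES_D = 14; EF_D = 14+9 = 23
ES_E = 14; EF_E = 14+14 = 28
ES_F = 26; EF_F = 26+4 = 30
ES_G = max(EF_B=26, EF_E=28) = 28; EF_G = 28+6 = 34
ES_H = 28; EF_H = 28+5 = 33
ES_I = max(EF_B=26, EF_D=23, EF_F=30, EF_G=34, EF_H=33) = 34; EF_I = 34+6 = 40
Expected project duration μ = 40 days. Critical path: A → E → G → I.

Variance along critical path = 11.111 + 0.111 + 7.111 + 2.778 = 21.111; σ = 4.595 days.
D = μ + z·σ = 40 + 1.645·4.595 = 47.6 days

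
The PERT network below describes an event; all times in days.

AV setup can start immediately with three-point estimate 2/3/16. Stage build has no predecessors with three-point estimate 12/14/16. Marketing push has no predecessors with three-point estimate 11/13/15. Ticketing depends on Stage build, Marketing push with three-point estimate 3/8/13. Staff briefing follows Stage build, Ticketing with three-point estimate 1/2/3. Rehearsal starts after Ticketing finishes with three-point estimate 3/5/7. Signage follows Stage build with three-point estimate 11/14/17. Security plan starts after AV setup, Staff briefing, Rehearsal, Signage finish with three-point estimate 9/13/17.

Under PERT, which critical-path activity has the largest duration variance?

te_AV setup = (2 + 4·3 + 16)/6 = 30/6 = 5; σ²_AV setup = ((16−2)/6)² = 5.444
te_Stage build = (12 + 4·14 + 16)/6 = 84/6 = 14; σ²_Stage build = ((16−12)/6)² = 0.444
te_Marketing push = (11 + 4·13 + 15)/6 = 78/6 = 13; σ²_Marketing push = ((15−11)/6)² = 0.444
te_Ticketing = (3 + 4·8 + 13)/6 = 48/6 = 8; σ²_Ticketing = ((13−3)/6)² = 2.778
te_Staff briefing = (1 + 4·2 + 3)/6 = 12/6 = 2; σ²_Staff briefing = ((3−1)/6)² = 0.111
te_Rehearsal = (3 + 4·5 + 7)/6 = 30/6 = 5; σ²_Rehearsal = ((7−3)/6)² = 0.444
te_Signage = (11 + 4·14 + 17)/6 = 84/6 = 14; σ²_Signage = ((17−11)/6)² = 1.000
te_Security plan = (9 + 4·13 + 17)/6 = 78/6 = 13; σ²_Security plan = ((17−9)/6)² = 1.778

Forward pass:
ES_AV setup = 0; EF_AV setup = 5
ES_Stage build = 0; EF_Stage build = 14
ES_Marketing push = 0; EF_Marketing push = 13
ES_Ticketing = max(EF_Stage build=14, EF_Marketing push=13) = 14; EF_Ticketing = 14+8 = 22
ES_Staff briefing = max(EF_Stage build=14, EF_Ticketing=22) = 22; EF_Staff briefing = 22+2 = 24
ES_Rehearsal = 22; EF_Rehearsal = 22+5 = 27
ES_Signage = 14; EF_Signage = 14+14 = 28
ES_Security plan = max(EF_AV setup=5, EF_Staff briefing=24, EF_Rehearsal=27, EF_Signage=28) = 28; EF_Security plan = 28+13 = 41
Expected project duration μ = 41 days. Critical path: Stage build → Signage → Security plan.

Variances on critical path: σ²_Stage build=0.444, σ²_Signage=1.000, σ²_Security plan=1.778.
Largest is σ²_Security plan = 1.778.

Security plan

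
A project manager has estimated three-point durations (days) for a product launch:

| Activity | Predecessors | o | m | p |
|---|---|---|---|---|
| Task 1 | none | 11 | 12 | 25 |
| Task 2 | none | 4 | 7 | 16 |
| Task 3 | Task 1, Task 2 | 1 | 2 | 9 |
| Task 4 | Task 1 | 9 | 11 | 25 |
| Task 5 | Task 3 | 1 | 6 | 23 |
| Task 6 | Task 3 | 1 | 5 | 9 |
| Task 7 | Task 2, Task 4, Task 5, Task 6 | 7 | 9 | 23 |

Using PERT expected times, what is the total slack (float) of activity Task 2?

te_Task 1 = (11 + 4·12 + 25)/6 = 84/6 = 14
te_Task 2 = (4 + 4·7 + 16)/6 = 48/6 = 8
te_Task 3 = (1 + 4·2 + 9)/6 = 18/6 = 3
te_Task 4 = (9 + 4·11 + 25)/6 = 78/6 = 13
te_Task 5 = (1 + 4·6 + 23)/6 = 48/6 = 8
te_Task 6 = (1 + 4·5 + 9)/6 = 30/6 = 5
te_Task 7 = (7 + 4·9 + 23)/6 = 66/6 = 11

Forward pass:
ES_Task 1 = 0; EF_Task 1 = 14
ES_Task 2 = 0; EF_Task 2 = 8
ES_Task 3 = max(EF_Task 1=14, EF_Task 2=8) = 14; EF_Task 3 = 14+3 = 17
ES_Task 4 = 14; EF_Task 4 = 14+13 = 27
ES_Task 5 = 17; EF_Task 5 = 17+8 = 25
ES_Task 6 = 17; EF_Task 6 = 17+5 = 22
ES_Task 7 = max(EF_Task 2=8, EF_Task 4=27, EF_Task 5=25, EF_Task 6=22) = 27; EF_Task 7 = 27+11 = 38
Expected project duration μ = 38 days. Critical path: Task 1 → Task 4 → Task 7.

Backward pass:
LF_Task 7 = 38; LS_Task 7 = 38−11 = 27
LF_Task 6 = LS_Task 7 = 27; LS_Task 6 = 27−5 = 22
LF_Task 5 = LS_Task 7 = 27; LS_Task 5 = 27−8 = 19
LF_Task 4 = LS_Task 7 = 27; LS_Task 4 = 27−13 = 14
LF_Task 3 = min(LS_Task 5=19, LS_Task 6=22) = 19; LS_Task 3 = 19−3 = 16
LF_Task 2 = min(LS_Task 3=16, LS_Task 7=27) = 16; LS_Task 2 = 16−8 = 8
LF_Task 1 = min(LS_Task 3=16, LS_Task 4=14) = 14; LS_Task 1 = 14−14 = 0
Slack_Task 2 = LS_Task 2 − ES_Task 2 = 8 − 0 = 8

8 days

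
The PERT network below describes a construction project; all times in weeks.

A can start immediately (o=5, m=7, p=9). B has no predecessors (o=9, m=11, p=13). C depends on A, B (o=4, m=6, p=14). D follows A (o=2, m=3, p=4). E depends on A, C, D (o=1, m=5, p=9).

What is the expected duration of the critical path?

te_A = (5 + 4·7 + 9)/6 = 42/6 = 7
te_B = (9 + 4·11 + 13)/6 = 66/6 = 11
te_C = (4 + 4·6 + 14)/6 = 42/6 = 7
te_D = (2 + 4·3 + 4)/6 = 18/6 = 3
te_E = (1 + 4·5 + 9)/6 = 30/6 = 5

Forward pass:
ES_A = 0; EF_A = 7
ES_B = 0; EF_B = 11
ES_C = max(EF_A=7, EF_B=11) = 11; EF_C = 11+7 = 18
ES_D = 7; EF_D = 7+3 = 10
ES_E = max(EF_A=7, EF_C=18, EF_D=10) = 18; EF_E = 18+5 = 23
Expected project duration μ = 23 weeks. Critical path: B → C → E.

23 weeks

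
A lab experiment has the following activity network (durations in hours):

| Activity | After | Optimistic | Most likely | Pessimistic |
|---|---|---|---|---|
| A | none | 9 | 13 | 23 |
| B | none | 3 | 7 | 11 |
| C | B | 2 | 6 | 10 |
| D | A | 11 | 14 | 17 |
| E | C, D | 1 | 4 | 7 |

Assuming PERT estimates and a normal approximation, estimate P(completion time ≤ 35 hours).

te_A = (9 + 4·13 + 23)/6 = 84/6 = 14; σ²_A = ((23−9)/6)² = 5.444
te_B = (3 + 4·7 + 11)/6 = 42/6 = 7; σ²_B = ((11−3)/6)² = 1.778
te_C = (2 + 4·6 + 10)/6 = 36/6 = 6; σ²_C = ((10−2)/6)² = 1.778
te_D = (11 + 4·14 + 17)/6 = 84/6 = 14; σ²_D = ((17−11)/6)² = 1.000
te_E = (1 + 4·4 + 7)/6 = 24/6 = 4; σ²_E = ((7−1)/6)² = 1.000

Forward pass:
ES_A = 0; EF_A = 14
ES_B = 0; EF_B = 7
ES_C = 7; EF_C = 7+6 = 13
ES_D = 14; EF_D = 14+14 = 28
ES_E = max(EF_C=13, EF_D=28) = 28; EF_E = 28+4 = 32
Expected project duration μ = 32 hours. Critical path: A → D → E.

Variance along critical path = 5.444 + 1.000 + 1.000 = 7.444; σ = √7.444 = 2.728 hours.
Z = (35 − 32) / 2.728 = 1.100
P(T ≤ 35) = Φ(1.100) ≈ 0.864

0.864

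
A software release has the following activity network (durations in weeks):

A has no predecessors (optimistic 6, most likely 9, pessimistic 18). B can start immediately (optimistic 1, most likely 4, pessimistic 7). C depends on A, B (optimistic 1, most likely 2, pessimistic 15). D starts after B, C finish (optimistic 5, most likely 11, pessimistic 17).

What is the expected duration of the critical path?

te_A = (6 + 4·9 + 18)/6 = 60/6 = 10
te_B = (1 + 4·4 + 7)/6 = 24/6 = 4
te_C = (1 + 4·2 + 15)/6 = 24/6 = 4
te_D = (5 + 4·11 + 17)/6 = 66/6 = 11

Forward pass:
ES_A = 0; EF_A = 10
ES_B = 0; EF_B = 4
ES_C = max(EF_A=10, EF_B=4) = 10; EF_C = 10+4 = 14
ES_D = max(EF_B=4, EF_C=14) = 14; EF_D = 14+11 = 25
Expected project duration μ = 25 weeks. Critical path: A → C → D.

25 weeks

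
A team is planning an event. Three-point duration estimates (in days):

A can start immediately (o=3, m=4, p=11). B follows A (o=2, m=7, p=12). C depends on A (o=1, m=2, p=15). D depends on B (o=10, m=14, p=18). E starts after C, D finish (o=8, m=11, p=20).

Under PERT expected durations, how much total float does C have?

17 days

te_A = (3 + 4·4 + 11)/6 = 30/6 = 5
te_B = (2 + 4·7 + 12)/6 = 42/6 = 7
te_C = (1 + 4·2 + 15)/6 = 24/6 = 4
te_D = (10 + 4·14 + 18)/6 = 84/6 = 14
te_E = (8 + 4·11 + 20)/6 = 72/6 = 12

Forward pass:
ES_A = 0; EF_A = 5
ES_B = 5; EF_B = 5+7 = 12
ES_C = 5; EF_C = 5+4 = 9
ES_D = 12; EF_D = 12+14 = 26
ES_E = max(EF_C=9, EF_D=26) = 26; EF_E = 26+12 = 38
Expected project duration μ = 38 days. Critical path: A → B → D → E.

Backward pass:
LF_E = 38; LS_E = 38−12 = 26
LF_D = LS_E = 26; LS_D = 26−14 = 12
LF_C = LS_E = 26; LS_C = 26−4 = 22
LF_B = LS_D = 12; LS_B = 12−7 = 5
LF_A = min(LS_B=5, LS_C=22) = 5; LS_A = 5−5 = 0
Slack_C = LS_C − ES_C = 22 − 5 = 17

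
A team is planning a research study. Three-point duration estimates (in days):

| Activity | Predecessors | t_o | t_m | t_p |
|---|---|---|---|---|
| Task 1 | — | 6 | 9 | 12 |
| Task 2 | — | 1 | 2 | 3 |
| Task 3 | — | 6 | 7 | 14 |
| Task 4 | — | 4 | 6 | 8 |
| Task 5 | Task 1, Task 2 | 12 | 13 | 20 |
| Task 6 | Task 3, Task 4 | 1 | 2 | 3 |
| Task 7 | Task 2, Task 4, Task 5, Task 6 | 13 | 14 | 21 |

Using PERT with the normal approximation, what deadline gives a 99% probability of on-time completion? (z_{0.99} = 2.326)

te_Task 1 = (6 + 4·9 + 12)/6 = 54/6 = 9; σ²_Task 1 = ((12−6)/6)² = 1.000
te_Task 2 = (1 + 4·2 + 3)/6 = 12/6 = 2; σ²_Task 2 = ((3−1)/6)² = 0.111
te_Task 3 = (6 + 4·7 + 14)/6 = 48/6 = 8; σ²_Task 3 = ((14−6)/6)² = 1.778
te_Task 4 = (4 + 4·6 + 8)/6 = 36/6 = 6; σ²_Task 4 = ((8−4)/6)² = 0.444
te_Task 5 = (12 + 4·13 + 20)/6 = 84/6 = 14; σ²_Task 5 = ((20−12)/6)² = 1.778
te_Task 6 = (1 + 4·2 + 3)/6 = 12/6 = 2; σ²_Task 6 = ((3−1)/6)² = 0.111
te_Task 7 = (13 + 4·14 + 21)/6 = 90/6 = 15; σ²_Task 7 = ((21−13)/6)² = 1.778

Forward pass:
ES_Task 1 = 0; EF_Task 1 = 9
ES_Task 2 = 0; EF_Task 2 = 2
ES_Task 3 = 0; EF_Task 3 = 8
ES_Task 4 = 0; EF_Task 4 = 6
ES_Task 5 = max(EF_Task 1=9, EF_Task 2=2) = 9; EF_Task 5 = 9+14 = 23
ES_Task 6 = max(EF_Task 3=8, EF_Task 4=6) = 8; EF_Task 6 = 8+2 = 10
ES_Task 7 = max(EF_Task 2=2, EF_Task 4=6, EF_Task 5=23, EF_Task 6=10) = 23; EF_Task 7 = 23+15 = 38
Expected project duration μ = 38 days. Critical path: Task 1 → Task 5 → Task 7.

Variance along critical path = 1.000 + 1.778 + 1.778 = 4.556; σ = 2.134 days.
D = μ + z·σ = 38 + 2.326·2.134 = 43.0 days

43.0 days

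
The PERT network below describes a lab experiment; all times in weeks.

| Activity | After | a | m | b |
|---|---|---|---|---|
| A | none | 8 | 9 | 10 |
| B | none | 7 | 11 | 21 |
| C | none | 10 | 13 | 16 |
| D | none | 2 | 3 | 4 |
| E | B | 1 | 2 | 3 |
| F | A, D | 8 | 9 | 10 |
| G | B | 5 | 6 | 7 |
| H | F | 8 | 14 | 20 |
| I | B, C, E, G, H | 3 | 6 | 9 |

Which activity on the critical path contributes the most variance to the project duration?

te_A = (8 + 4·9 + 10)/6 = 54/6 = 9; σ²_A = ((10−8)/6)² = 0.111
te_B = (7 + 4·11 + 21)/6 = 72/6 = 12; σ²_B = ((21−7)/6)² = 5.444
te_C = (10 + 4·13 + 16)/6 = 78/6 = 13; σ²_C = ((16−10)/6)² = 1.000
te_D = (2 + 4·3 + 4)/6 = 18/6 = 3; σ²_D = ((4−2)/6)² = 0.111
te_E = (1 + 4·2 + 3)/6 = 12/6 = 2; σ²_E = ((3−1)/6)² = 0.111
te_F = (8 + 4·9 + 10)/6 = 54/6 = 9; σ²_F = ((10−8)/6)² = 0.111
te_G = (5 + 4·6 + 7)/6 = 36/6 = 6; σ²_G = ((7−5)/6)² = 0.111
te_H = (8 + 4·14 + 20)/6 = 84/6 = 14; σ²_H = ((20−8)/6)² = 4.000
te_I = (3 + 4·6 + 9)/6 = 36/6 = 6; σ²_I = ((9−3)/6)² = 1.000

Forward pass:
ES_A = 0; EF_A = 9
ES_B = 0; EF_B = 12
ES_C = 0; EF_C = 13
ES_D = 0; EF_D = 3
ES_E = 12; EF_E = 12+2 = 14
ES_F = max(EF_A=9, EF_D=3) = 9; EF_F = 9+9 = 18
ES_G = 12; EF_G = 12+6 = 18
ES_H = 18; EF_H = 18+14 = 32
ES_I = max(EF_B=12, EF_C=13, EF_E=14, EF_G=18, EF_H=32) = 32; EF_I = 32+6 = 38
Expected project duration μ = 38 weeks. Critical path: A → F → H → I.

Variances on critical path: σ²_A=0.111, σ²_F=0.111, σ²_H=4.000, σ²_I=1.000.
Largest is σ²_H = 4.000.

H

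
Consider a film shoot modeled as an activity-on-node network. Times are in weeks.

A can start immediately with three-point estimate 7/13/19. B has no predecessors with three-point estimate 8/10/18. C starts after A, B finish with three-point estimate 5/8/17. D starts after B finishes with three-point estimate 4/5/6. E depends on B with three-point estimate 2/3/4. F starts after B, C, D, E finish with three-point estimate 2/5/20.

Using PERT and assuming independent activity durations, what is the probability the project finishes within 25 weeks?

te_A = (7 + 4·13 + 19)/6 = 78/6 = 13; σ²_A = ((19−7)/6)² = 4.000
te_B = (8 + 4·10 + 18)/6 = 66/6 = 11; σ²_B = ((18−8)/6)² = 2.778
te_C = (5 + 4·8 + 17)/6 = 54/6 = 9; σ²_C = ((17−5)/6)² = 4.000
te_D = (4 + 4·5 + 6)/6 = 30/6 = 5; σ²_D = ((6−4)/6)² = 0.111
te_E = (2 + 4·3 + 4)/6 = 18/6 = 3; σ²_E = ((4−2)/6)² = 0.111
te_F = (2 + 4·5 + 20)/6 = 42/6 = 7; σ²_F = ((20−2)/6)² = 9.000

Forward pass:
ES_A = 0; EF_A = 13
ES_B = 0; EF_B = 11
ES_C = max(EF_A=13, EF_B=11) = 13; EF_C = 13+9 = 22
ES_D = 11; EF_D = 11+5 = 16
ES_E = 11; EF_E = 11+3 = 14
ES_F = max(EF_B=11, EF_C=22, EF_D=16, EF_E=14) = 22; EF_F = 22+7 = 29
Expected project duration μ = 29 weeks. Critical path: A → C → F.

Variance along critical path = 4.000 + 4.000 + 9.000 = 17.000; σ = √17.000 = 4.123 weeks.
Z = (25 − 29) / 4.123 = -0.970
P(T ≤ 25) = Φ(-0.970) ≈ 0.166

0.166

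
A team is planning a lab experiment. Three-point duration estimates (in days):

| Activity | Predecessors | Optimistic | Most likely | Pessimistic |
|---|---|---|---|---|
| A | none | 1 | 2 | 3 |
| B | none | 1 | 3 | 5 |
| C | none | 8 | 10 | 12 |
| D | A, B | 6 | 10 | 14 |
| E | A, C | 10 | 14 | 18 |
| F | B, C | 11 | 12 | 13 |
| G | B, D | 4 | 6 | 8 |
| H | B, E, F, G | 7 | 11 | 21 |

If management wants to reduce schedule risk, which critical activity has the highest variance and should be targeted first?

H

te_A = (1 + 4·2 + 3)/6 = 12/6 = 2; σ²_A = ((3−1)/6)² = 0.111
te_B = (1 + 4·3 + 5)/6 = 18/6 = 3; σ²_B = ((5−1)/6)² = 0.444
te_C = (8 + 4·10 + 12)/6 = 60/6 = 10; σ²_C = ((12−8)/6)² = 0.444
te_D = (6 + 4·10 + 14)/6 = 60/6 = 10; σ²_D = ((14−6)/6)² = 1.778
te_E = (10 + 4·14 + 18)/6 = 84/6 = 14; σ²_E = ((18−10)/6)² = 1.778
te_F = (11 + 4·12 + 13)/6 = 72/6 = 12; σ²_F = ((13−11)/6)² = 0.111
te_G = (4 + 4·6 + 8)/6 = 36/6 = 6; σ²_G = ((8−4)/6)² = 0.444
te_H = (7 + 4·11 + 21)/6 = 72/6 = 12; σ²_H = ((21−7)/6)² = 5.444

Forward pass:
ES_A = 0; EF_A = 2
ES_B = 0; EF_B = 3
ES_C = 0; EF_C = 10
ES_D = max(EF_A=2, EF_B=3) = 3; EF_D = 3+10 = 13
ES_E = max(EF_A=2, EF_C=10) = 10; EF_E = 10+14 = 24
ES_F = max(EF_B=3, EF_C=10) = 10; EF_F = 10+12 = 22
ES_G = max(EF_B=3, EF_D=13) = 13; EF_G = 13+6 = 19
ES_H = max(EF_B=3, EF_E=24, EF_F=22, EF_G=19) = 24; EF_H = 24+12 = 36
Expected project duration μ = 36 days. Critical path: C → E → H.

Variances on critical path: σ²_C=0.444, σ²_E=1.778, σ²_H=5.444.
Largest is σ²_H = 5.444.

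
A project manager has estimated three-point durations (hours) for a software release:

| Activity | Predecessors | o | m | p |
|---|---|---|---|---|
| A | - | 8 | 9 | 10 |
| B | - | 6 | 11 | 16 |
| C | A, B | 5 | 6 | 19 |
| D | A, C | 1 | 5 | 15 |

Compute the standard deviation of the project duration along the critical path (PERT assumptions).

3.70 hours

te_A = (8 + 4·9 + 10)/6 = 54/6 = 9; σ²_A = ((10−8)/6)² = 0.111
te_B = (6 + 4·11 + 16)/6 = 66/6 = 11; σ²_B = ((16−6)/6)² = 2.778
te_C = (5 + 4·6 + 19)/6 = 48/6 = 8; σ²_C = ((19−5)/6)² = 5.444
te_D = (1 + 4·5 + 15)/6 = 36/6 = 6; σ²_D = ((15−1)/6)² = 5.444

Forward pass:
ES_A = 0; EF_A = 9
ES_B = 0; EF_B = 11
ES_C = max(EF_A=9, EF_B=11) = 11; EF_C = 11+8 = 19
ES_D = max(EF_A=9, EF_C=19) = 19; EF_D = 19+6 = 25
Expected project duration μ = 25 hours. Critical path: B → C → D.

Variance along critical path = 2.778 + 5.444 + 5.444 = 13.667
σ = √13.667 = 3.697 hours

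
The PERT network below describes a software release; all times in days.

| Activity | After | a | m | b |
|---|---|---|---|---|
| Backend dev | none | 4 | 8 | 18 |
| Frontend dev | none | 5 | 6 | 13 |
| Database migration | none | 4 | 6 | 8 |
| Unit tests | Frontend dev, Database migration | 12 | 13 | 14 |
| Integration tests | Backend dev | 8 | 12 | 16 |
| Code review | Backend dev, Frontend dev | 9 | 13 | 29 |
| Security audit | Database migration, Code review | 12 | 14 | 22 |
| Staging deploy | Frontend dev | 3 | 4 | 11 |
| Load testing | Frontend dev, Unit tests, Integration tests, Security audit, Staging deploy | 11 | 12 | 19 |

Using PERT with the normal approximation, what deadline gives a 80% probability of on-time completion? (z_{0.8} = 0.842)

te_Backend dev = (4 + 4·8 + 18)/6 = 54/6 = 9; σ²_Backend dev = ((18−4)/6)² = 5.444
te_Frontend dev = (5 + 4·6 + 13)/6 = 42/6 = 7; σ²_Frontend dev = ((13−5)/6)² = 1.778
te_Database migration = (4 + 4·6 + 8)/6 = 36/6 = 6; σ²_Database migration = ((8−4)/6)² = 0.444
te_Unit tests = (12 + 4·13 + 14)/6 = 78/6 = 13; σ²_Unit tests = ((14−12)/6)² = 0.111
te_Integration tests = (8 + 4·12 + 16)/6 = 72/6 = 12; σ²_Integration tests = ((16−8)/6)² = 1.778
te_Code review = (9 + 4·13 + 29)/6 = 90/6 = 15; σ²_Code review = ((29−9)/6)² = 11.111
te_Security audit = (12 + 4·14 + 22)/6 = 90/6 = 15; σ²_Security audit = ((22−12)/6)² = 2.778
te_Staging deploy = (3 + 4·4 + 11)/6 = 30/6 = 5; σ²_Staging deploy = ((11−3)/6)² = 1.778
te_Load testing = (11 + 4·12 + 19)/6 = 78/6 = 13; σ²_Load testing = ((19−11)/6)² = 1.778

Forward pass:
ES_Backend dev = 0; EF_Backend dev = 9
ES_Frontend dev = 0; EF_Frontend dev = 7
ES_Database migration = 0; EF_Database migration = 6
ES_Unit tests = max(EF_Frontend dev=7, EF_Database migration=6) = 7; EF_Unit tests = 7+13 = 20
ES_Integration tests = 9; EF_Integration tests = 9+12 = 21
ES_Code review = max(EF_Backend dev=9, EF_Frontend dev=7) = 9; EF_Code review = 9+15 = 24
ES_Security audit = max(EF_Database migration=6, EF_Code review=24) = 24; EF_Security audit = 24+15 = 39
ES_Staging deploy = 7; EF_Staging deploy = 7+5 = 12
ES_Load testing = max(EF_Frontend dev=7, EF_Unit tests=20, EF_Integration tests=21, EF_Security audit=39, EF_Staging deploy=12) = 39; EF_Load testing = 39+13 = 52
Expected project duration μ = 52 days. Critical path: Backend dev → Code review → Security audit → Load testing.

Variance along critical path = 5.444 + 11.111 + 2.778 + 1.778 = 21.111; σ = 4.595 days.
D = μ + z·σ = 52 + 0.842·4.595 = 55.9 days

55.9 days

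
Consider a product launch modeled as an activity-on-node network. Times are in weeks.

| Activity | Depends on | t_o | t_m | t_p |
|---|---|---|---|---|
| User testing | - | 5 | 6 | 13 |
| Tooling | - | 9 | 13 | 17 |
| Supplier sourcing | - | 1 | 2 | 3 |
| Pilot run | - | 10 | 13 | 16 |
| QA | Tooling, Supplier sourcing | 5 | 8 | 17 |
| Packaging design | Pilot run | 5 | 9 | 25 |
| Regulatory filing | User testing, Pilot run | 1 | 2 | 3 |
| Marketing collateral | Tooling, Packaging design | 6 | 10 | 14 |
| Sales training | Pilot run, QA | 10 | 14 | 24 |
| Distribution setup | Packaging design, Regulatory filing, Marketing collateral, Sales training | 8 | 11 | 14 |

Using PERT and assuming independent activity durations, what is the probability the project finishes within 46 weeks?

te_User testing = (5 + 4·6 + 13)/6 = 42/6 = 7; σ²_User testing = ((13−5)/6)² = 1.778
te_Tooling = (9 + 4·13 + 17)/6 = 78/6 = 13; σ²_Tooling = ((17−9)/6)² = 1.778
te_Supplier sourcing = (1 + 4·2 + 3)/6 = 12/6 = 2; σ²_Supplier sourcing = ((3−1)/6)² = 0.111
te_Pilot run = (10 + 4·13 + 16)/6 = 78/6 = 13; σ²_Pilot run = ((16−10)/6)² = 1.000
te_QA = (5 + 4·8 + 17)/6 = 54/6 = 9; σ²_QA = ((17−5)/6)² = 4.000
te_Packaging design = (5 + 4·9 + 25)/6 = 66/6 = 11; σ²_Packaging design = ((25−5)/6)² = 11.111
te_Regulatory filing = (1 + 4·2 + 3)/6 = 12/6 = 2; σ²_Regulatory filing = ((3−1)/6)² = 0.111
te_Marketing collateral = (6 + 4·10 + 14)/6 = 60/6 = 10; σ²_Marketing collateral = ((14−6)/6)² = 1.778
te_Sales training = (10 + 4·14 + 24)/6 = 90/6 = 15; σ²_Sales training = ((24−10)/6)² = 5.444
te_Distribution setup = (8 + 4·11 + 14)/6 = 66/6 = 11; σ²_Distribution setup = ((14−8)/6)² = 1.000

Forward pass:
ES_User testing = 0; EF_User testing = 7
ES_Tooling = 0; EF_Tooling = 13
ES_Supplier sourcing = 0; EF_Supplier sourcing = 2
ES_Pilot run = 0; EF_Pilot run = 13
ES_QA = max(EF_Tooling=13, EF_Supplier sourcing=2) = 13; EF_QA = 13+9 = 22
ES_Packaging design = 13; EF_Packaging design = 13+11 = 24
ES_Regulatory filing = max(EF_User testing=7, EF_Pilot run=13) = 13; EF_Regulatory filing = 13+2 = 15
ES_Marketing collateral = max(EF_Tooling=13, EF_Packaging design=24) = 24; EF_Marketing collateral = 24+10 = 34
ES_Sales training = max(EF_Pilot run=13, EF_QA=22) = 22; EF_Sales training = 22+15 = 37
ES_Distribution setup = max(EF_Packaging design=24, EF_Regulatory filing=15, EF_Marketing collateral=34, EF_Sales training=37) = 37; EF_Distribution setup = 37+11 = 48
Expected project duration μ = 48 weeks. Critical path: Tooling → QA → Sales training → Distribution setup.

Variance along critical path = 1.778 + 4.000 + 5.444 + 1.000 = 12.222; σ = √12.222 = 3.496 weeks.
Z = (46 − 48) / 3.496 = -0.572
P(T ≤ 46) = Φ(-0.572) ≈ 0.284

0.284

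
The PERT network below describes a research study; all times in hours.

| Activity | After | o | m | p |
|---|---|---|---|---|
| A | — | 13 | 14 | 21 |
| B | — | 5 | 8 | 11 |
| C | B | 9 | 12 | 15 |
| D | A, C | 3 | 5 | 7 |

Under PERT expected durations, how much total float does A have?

te_A = (13 + 4·14 + 21)/6 = 90/6 = 15
te_B = (5 + 4·8 + 11)/6 = 48/6 = 8
te_C = (9 + 4·12 + 15)/6 = 72/6 = 12
te_D = (3 + 4·5 + 7)/6 = 30/6 = 5

Forward pass:
ES_A = 0; EF_A = 15
ES_B = 0; EF_B = 8
ES_C = 8; EF_C = 8+12 = 20
ES_D = max(EF_A=15, EF_C=20) = 20; EF_D = 20+5 = 25
Expected project duration μ = 25 hours. Critical path: B → C → D.

Backward pass:
LF_D = 25; LS_D = 25−5 = 20
LF_C = LS_D = 20; LS_C = 20−12 = 8
LF_B = LS_C = 8; LS_B = 8−8 = 0
LF_A = LS_D = 20; LS_A = 20−15 = 5
Slack_A = LS_A − ES_A = 5 − 0 = 5

5 hours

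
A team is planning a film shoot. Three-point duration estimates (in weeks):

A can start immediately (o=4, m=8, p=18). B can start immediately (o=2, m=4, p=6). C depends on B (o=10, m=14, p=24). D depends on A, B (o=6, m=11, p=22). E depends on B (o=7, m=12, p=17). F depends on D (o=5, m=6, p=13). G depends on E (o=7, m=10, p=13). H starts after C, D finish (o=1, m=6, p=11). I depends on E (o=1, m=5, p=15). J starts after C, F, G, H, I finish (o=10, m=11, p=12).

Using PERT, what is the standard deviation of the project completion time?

3.80 weeks

te_A = (4 + 4·8 + 18)/6 = 54/6 = 9; σ²_A = ((18−4)/6)² = 5.444
te_B = (2 + 4·4 + 6)/6 = 24/6 = 4; σ²_B = ((6−2)/6)² = 0.444
te_C = (10 + 4·14 + 24)/6 = 90/6 = 15; σ²_C = ((24−10)/6)² = 5.444
te_D = (6 + 4·11 + 22)/6 = 72/6 = 12; σ²_D = ((22−6)/6)² = 7.111
te_E = (7 + 4·12 + 17)/6 = 72/6 = 12; σ²_E = ((17−7)/6)² = 2.778
te_F = (5 + 4·6 + 13)/6 = 42/6 = 7; σ²_F = ((13−5)/6)² = 1.778
te_G = (7 + 4·10 + 13)/6 = 60/6 = 10; σ²_G = ((13−7)/6)² = 1.000
te_H = (1 + 4·6 + 11)/6 = 36/6 = 6; σ²_H = ((11−1)/6)² = 2.778
te_I = (1 + 4·5 + 15)/6 = 36/6 = 6; σ²_I = ((15−1)/6)² = 5.444
te_J = (10 + 4·11 + 12)/6 = 66/6 = 11; σ²_J = ((12−10)/6)² = 0.111

Forward pass:
ES_A = 0; EF_A = 9
ES_B = 0; EF_B = 4
ES_C = 4; EF_C = 4+15 = 19
ES_D = max(EF_A=9, EF_B=4) = 9; EF_D = 9+12 = 21
ES_E = 4; EF_E = 4+12 = 16
ES_F = 21; EF_F = 21+7 = 28
ES_G = 16; EF_G = 16+10 = 26
ES_H = max(EF_C=19, EF_D=21) = 21; EF_H = 21+6 = 27
ES_I = 16; EF_I = 16+6 = 22
ES_J = max(EF_C=19, EF_F=28, EF_G=26, EF_H=27, EF_I=22) = 28; EF_J = 28+11 = 39
Expected project duration μ = 39 weeks. Critical path: A → D → F → J.

Variance along critical path = 5.444 + 7.111 + 1.778 + 0.111 = 14.444
σ = √14.444 = 3.801 weeks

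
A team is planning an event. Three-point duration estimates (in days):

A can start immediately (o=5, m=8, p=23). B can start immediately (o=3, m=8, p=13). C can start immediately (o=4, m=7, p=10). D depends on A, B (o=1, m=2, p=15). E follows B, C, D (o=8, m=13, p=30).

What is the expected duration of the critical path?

29 days

te_A = (5 + 4·8 + 23)/6 = 60/6 = 10
te_B = (3 + 4·8 + 13)/6 = 48/6 = 8
te_C = (4 + 4·7 + 10)/6 = 42/6 = 7
te_D = (1 + 4·2 + 15)/6 = 24/6 = 4
te_E = (8 + 4·13 + 30)/6 = 90/6 = 15

Forward pass:
ES_A = 0; EF_A = 10
ES_B = 0; EF_B = 8
ES_C = 0; EF_C = 7
ES_D = max(EF_A=10, EF_B=8) = 10; EF_D = 10+4 = 14
ES_E = max(EF_B=8, EF_C=7, EF_D=14) = 14; EF_E = 14+15 = 29
Expected project duration μ = 29 days. Critical path: A → D → E.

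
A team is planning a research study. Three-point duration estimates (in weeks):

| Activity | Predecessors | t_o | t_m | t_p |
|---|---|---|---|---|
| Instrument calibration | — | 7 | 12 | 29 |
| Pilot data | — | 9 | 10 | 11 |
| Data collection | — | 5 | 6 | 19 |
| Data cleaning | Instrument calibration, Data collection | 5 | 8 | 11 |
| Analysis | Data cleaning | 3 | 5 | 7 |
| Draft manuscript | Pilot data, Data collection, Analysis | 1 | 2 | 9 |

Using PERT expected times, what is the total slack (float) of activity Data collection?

te_Instrument calibration = (7 + 4·12 + 29)/6 = 84/6 = 14
te_Pilot data = (9 + 4·10 + 11)/6 = 60/6 = 10
te_Data collection = (5 + 4·6 + 19)/6 = 48/6 = 8
te_Data cleaning = (5 + 4·8 + 11)/6 = 48/6 = 8
te_Analysis = (3 + 4·5 + 7)/6 = 30/6 = 5
te_Draft manuscript = (1 + 4·2 + 9)/6 = 18/6 = 3

Forward pass:
ES_Instrument calibration = 0; EF_Instrument calibration = 14
ES_Pilot data = 0; EF_Pilot data = 10
ES_Data collection = 0; EF_Data collection = 8
ES_Data cleaning = max(EF_Instrument calibration=14, EF_Data collection=8) = 14; EF_Data cleaning = 14+8 = 22
ES_Analysis = 22; EF_Analysis = 22+5 = 27
ES_Draft manuscript = max(EF_Pilot data=10, EF_Data collection=8, EF_Analysis=27) = 27; EF_Draft manuscript = 27+3 = 30
Expected project duration μ = 30 weeks. Critical path: Instrument calibration → Data cleaning → Analysis → Draft manuscript.

Backward pass:
LF_Draft manuscript = 30; LS_Draft manuscript = 30−3 = 27
LF_Analysis = LS_Draft manuscript = 27; LS_Analysis = 27−5 = 22
LF_Data cleaning = LS_Analysis = 22; LS_Data cleaning = 22−8 = 14
LF_Data collection = min(LS_Data cleaning=14, LS_Draft manuscript=27) = 14; LS_Data collection = 14−8 = 6
LF_Pilot data = LS_Draft manuscript = 27; LS_Pilot data = 27−10 = 17
LF_Instrument calibration = LS_Data cleaning = 14; LS_Instrument calibration = 14−14 = 0
Slack_Data collection = LS_Data collection − ES_Data collection = 6 − 0 = 6

6 weeks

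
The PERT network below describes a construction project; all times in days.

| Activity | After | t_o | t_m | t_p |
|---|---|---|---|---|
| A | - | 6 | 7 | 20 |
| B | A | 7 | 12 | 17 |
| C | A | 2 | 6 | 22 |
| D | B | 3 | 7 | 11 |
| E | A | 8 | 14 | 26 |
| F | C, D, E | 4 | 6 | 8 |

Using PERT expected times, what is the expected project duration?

34 days

te_A = (6 + 4·7 + 20)/6 = 54/6 = 9
te_B = (7 + 4·12 + 17)/6 = 72/6 = 12
te_C = (2 + 4·6 + 22)/6 = 48/6 = 8
te_D = (3 + 4·7 + 11)/6 = 42/6 = 7
te_E = (8 + 4·14 + 26)/6 = 90/6 = 15
te_F = (4 + 4·6 + 8)/6 = 36/6 = 6

Forward pass:
ES_A = 0; EF_A = 9
ES_B = 9; EF_B = 9+12 = 21
ES_C = 9; EF_C = 9+8 = 17
ES_D = 21; EF_D = 21+7 = 28
ES_E = 9; EF_E = 9+15 = 24
ES_F = max(EF_C=17, EF_D=28, EF_E=24) = 28; EF_F = 28+6 = 34
Expected project duration μ = 34 days. Critical path: A → B → D → F.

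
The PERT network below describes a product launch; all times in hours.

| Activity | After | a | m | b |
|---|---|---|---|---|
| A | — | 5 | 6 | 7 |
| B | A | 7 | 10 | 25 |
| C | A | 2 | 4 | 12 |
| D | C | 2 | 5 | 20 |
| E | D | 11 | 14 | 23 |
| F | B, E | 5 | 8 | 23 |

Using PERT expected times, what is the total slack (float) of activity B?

15 hours

te_A = (5 + 4·6 + 7)/6 = 36/6 = 6
te_B = (7 + 4·10 + 25)/6 = 72/6 = 12
te_C = (2 + 4·4 + 12)/6 = 30/6 = 5
te_D = (2 + 4·5 + 20)/6 = 42/6 = 7
te_E = (11 + 4·14 + 23)/6 = 90/6 = 15
te_F = (5 + 4·8 + 23)/6 = 60/6 = 10

Forward pass:
ES_A = 0; EF_A = 6
ES_B = 6; EF_B = 6+12 = 18
ES_C = 6; EF_C = 6+5 = 11
ES_D = 11; EF_D = 11+7 = 18
ES_E = 18; EF_E = 18+15 = 33
ES_F = max(EF_B=18, EF_E=33) = 33; EF_F = 33+10 = 43
Expected project duration μ = 43 hours. Critical path: A → C → D → E → F.

Backward pass:
LF_F = 43; LS_F = 43−10 = 33
LF_E = LS_F = 33; LS_E = 33−15 = 18
LF_D = LS_E = 18; LS_D = 18−7 = 11
LF_C = LS_D = 11; LS_C = 11−5 = 6
LF_B = LS_F = 33; LS_B = 33−12 = 21
LF_A = min(LS_B=21, LS_C=6) = 6; LS_A = 6−6 = 0
Slack_B = LS_B − ES_B = 21 − 6 = 15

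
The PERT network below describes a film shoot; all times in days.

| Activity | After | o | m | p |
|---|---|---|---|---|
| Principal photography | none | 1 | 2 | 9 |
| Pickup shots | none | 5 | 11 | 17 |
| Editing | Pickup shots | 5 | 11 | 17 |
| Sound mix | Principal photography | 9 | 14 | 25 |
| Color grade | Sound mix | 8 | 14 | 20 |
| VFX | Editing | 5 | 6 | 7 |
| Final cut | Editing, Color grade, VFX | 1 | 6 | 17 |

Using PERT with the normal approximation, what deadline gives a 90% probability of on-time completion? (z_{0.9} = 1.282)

te_Principal photography = (1 + 4·2 + 9)/6 = 18/6 = 3; σ²_Principal photography = ((9−1)/6)² = 1.778
te_Pickup shots = (5 + 4·11 + 17)/6 = 66/6 = 11; σ²_Pickup shots = ((17−5)/6)² = 4.000
te_Editing = (5 + 4·11 + 17)/6 = 66/6 = 11; σ²_Editing = ((17−5)/6)² = 4.000
te_Sound mix = (9 + 4·14 + 25)/6 = 90/6 = 15; σ²_Sound mix = ((25−9)/6)² = 7.111
te_Color grade = (8 + 4·14 + 20)/6 = 84/6 = 14; σ²_Color grade = ((20−8)/6)² = 4.000
te_VFX = (5 + 4·6 + 7)/6 = 36/6 = 6; σ²_VFX = ((7−5)/6)² = 0.111
te_Final cut = (1 + 4·6 + 17)/6 = 42/6 = 7; σ²_Final cut = ((17−1)/6)² = 7.111

Forward pass:
ES_Principal photography = 0; EF_Principal photography = 3
ES_Pickup shots = 0; EF_Pickup shots = 11
ES_Editing = 11; EF_Editing = 11+11 = 22
ES_Sound mix = 3; EF_Sound mix = 3+15 = 18
ES_Color grade = 18; EF_Color grade = 18+14 = 32
ES_VFX = 22; EF_VFX = 22+6 = 28
ES_Final cut = max(EF_Editing=22, EF_Color grade=32, EF_VFX=28) = 32; EF_Final cut = 32+7 = 39
Expected project duration μ = 39 days. Critical path: Principal photography → Sound mix → Color grade → Final cut.

Variance along critical path = 1.778 + 7.111 + 4.000 + 7.111 = 20.000; σ = 4.472 days.
D = μ + z·σ = 39 + 1.282·4.472 = 44.7 days

44.7 days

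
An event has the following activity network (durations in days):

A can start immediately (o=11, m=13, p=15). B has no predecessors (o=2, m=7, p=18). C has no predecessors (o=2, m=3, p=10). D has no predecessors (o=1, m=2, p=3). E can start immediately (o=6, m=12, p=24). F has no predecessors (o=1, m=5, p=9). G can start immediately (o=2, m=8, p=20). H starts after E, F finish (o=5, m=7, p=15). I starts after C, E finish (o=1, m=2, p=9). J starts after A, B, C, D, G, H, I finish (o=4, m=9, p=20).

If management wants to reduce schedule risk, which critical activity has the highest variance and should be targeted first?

te_A = (11 + 4·13 + 15)/6 = 78/6 = 13; σ²_A = ((15−11)/6)² = 0.444
te_B = (2 + 4·7 + 18)/6 = 48/6 = 8; σ²_B = ((18−2)/6)² = 7.111
te_C = (2 + 4·3 + 10)/6 = 24/6 = 4; σ²_C = ((10−2)/6)² = 1.778
te_D = (1 + 4·2 + 3)/6 = 12/6 = 2; σ²_D = ((3−1)/6)² = 0.111
te_E = (6 + 4·12 + 24)/6 = 78/6 = 13; σ²_E = ((24−6)/6)² = 9.000
te_F = (1 + 4·5 + 9)/6 = 30/6 = 5; σ²_F = ((9−1)/6)² = 1.778
te_G = (2 + 4·8 + 20)/6 = 54/6 = 9; σ²_G = ((20−2)/6)² = 9.000
te_H = (5 + 4·7 + 15)/6 = 48/6 = 8; σ²_H = ((15−5)/6)² = 2.778
te_I = (1 + 4·2 + 9)/6 = 18/6 = 3; σ²_I = ((9−1)/6)² = 1.778
te_J = (4 + 4·9 + 20)/6 = 60/6 = 10; σ²_J = ((20−4)/6)² = 7.111

Forward pass:
ES_A = 0; EF_A = 13
ES_B = 0; EF_B = 8
ES_C = 0; EF_C = 4
ES_D = 0; EF_D = 2
ES_E = 0; EF_E = 13
ES_F = 0; EF_F = 5
ES_G = 0; EF_G = 9
ES_H = max(EF_E=13, EF_F=5) = 13; EF_H = 13+8 = 21
ES_I = max(EF_C=4, EF_E=13) = 13; EF_I = 13+3 = 16
ES_J = max(EF_A=13, EF_B=8, EF_C=4, EF_D=2, EF_G=9, EF_H=21, EF_I=16) = 21; EF_J = 21+10 = 31
Expected project duration μ = 31 days. Critical path: E → H → J.

Variances on critical path: σ²_E=9.000, σ²_H=2.778, σ²_J=7.111.
Largest is σ²_E = 9.000.

E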